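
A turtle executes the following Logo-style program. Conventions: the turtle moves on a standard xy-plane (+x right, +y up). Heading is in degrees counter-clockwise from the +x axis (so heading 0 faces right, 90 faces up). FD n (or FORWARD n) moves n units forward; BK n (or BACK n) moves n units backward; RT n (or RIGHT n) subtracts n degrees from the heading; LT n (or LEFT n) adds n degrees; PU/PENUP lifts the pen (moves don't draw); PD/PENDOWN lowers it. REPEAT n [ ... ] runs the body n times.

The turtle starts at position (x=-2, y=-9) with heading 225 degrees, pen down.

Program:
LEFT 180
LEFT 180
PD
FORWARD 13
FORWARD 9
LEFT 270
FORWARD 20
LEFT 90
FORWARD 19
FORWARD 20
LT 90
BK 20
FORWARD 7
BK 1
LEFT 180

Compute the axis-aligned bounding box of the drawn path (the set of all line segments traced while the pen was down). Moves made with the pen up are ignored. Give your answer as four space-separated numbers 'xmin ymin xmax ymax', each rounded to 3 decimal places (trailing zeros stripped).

Answer: -73.418 -37.991 -2 -9

Derivation:
Executing turtle program step by step:
Start: pos=(-2,-9), heading=225, pen down
LT 180: heading 225 -> 45
LT 180: heading 45 -> 225
PD: pen down
FD 13: (-2,-9) -> (-11.192,-18.192) [heading=225, draw]
FD 9: (-11.192,-18.192) -> (-17.556,-24.556) [heading=225, draw]
LT 270: heading 225 -> 135
FD 20: (-17.556,-24.556) -> (-31.698,-10.414) [heading=135, draw]
LT 90: heading 135 -> 225
FD 19: (-31.698,-10.414) -> (-45.134,-23.849) [heading=225, draw]
FD 20: (-45.134,-23.849) -> (-59.276,-37.991) [heading=225, draw]
LT 90: heading 225 -> 315
BK 20: (-59.276,-37.991) -> (-73.418,-23.849) [heading=315, draw]
FD 7: (-73.418,-23.849) -> (-68.468,-28.799) [heading=315, draw]
BK 1: (-68.468,-28.799) -> (-69.175,-28.092) [heading=315, draw]
LT 180: heading 315 -> 135
Final: pos=(-69.175,-28.092), heading=135, 8 segment(s) drawn

Segment endpoints: x in {-73.418, -69.175, -68.468, -59.276, -45.134, -31.698, -17.556, -11.192, -2}, y in {-37.991, -28.799, -28.092, -24.556, -23.849, -23.849, -18.192, -10.414, -9}
xmin=-73.418, ymin=-37.991, xmax=-2, ymax=-9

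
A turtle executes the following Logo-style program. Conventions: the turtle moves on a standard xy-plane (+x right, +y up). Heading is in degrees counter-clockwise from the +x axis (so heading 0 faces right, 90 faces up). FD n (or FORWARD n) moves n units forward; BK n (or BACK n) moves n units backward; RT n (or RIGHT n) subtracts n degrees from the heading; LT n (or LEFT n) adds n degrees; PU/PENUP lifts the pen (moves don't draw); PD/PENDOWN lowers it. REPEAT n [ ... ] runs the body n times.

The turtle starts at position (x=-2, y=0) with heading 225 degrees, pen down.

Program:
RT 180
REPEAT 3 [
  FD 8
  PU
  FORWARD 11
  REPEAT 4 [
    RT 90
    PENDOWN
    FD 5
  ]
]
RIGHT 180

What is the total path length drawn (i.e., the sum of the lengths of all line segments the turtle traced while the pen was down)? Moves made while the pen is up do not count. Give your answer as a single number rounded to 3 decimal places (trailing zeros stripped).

Answer: 84

Derivation:
Executing turtle program step by step:
Start: pos=(-2,0), heading=225, pen down
RT 180: heading 225 -> 45
REPEAT 3 [
  -- iteration 1/3 --
  FD 8: (-2,0) -> (3.657,5.657) [heading=45, draw]
  PU: pen up
  FD 11: (3.657,5.657) -> (11.435,13.435) [heading=45, move]
  REPEAT 4 [
    -- iteration 1/4 --
    RT 90: heading 45 -> 315
    PD: pen down
    FD 5: (11.435,13.435) -> (14.971,9.899) [heading=315, draw]
    -- iteration 2/4 --
    RT 90: heading 315 -> 225
    PD: pen down
    FD 5: (14.971,9.899) -> (11.435,6.364) [heading=225, draw]
    -- iteration 3/4 --
    RT 90: heading 225 -> 135
    PD: pen down
    FD 5: (11.435,6.364) -> (7.899,9.899) [heading=135, draw]
    -- iteration 4/4 --
    RT 90: heading 135 -> 45
    PD: pen down
    FD 5: (7.899,9.899) -> (11.435,13.435) [heading=45, draw]
  ]
  -- iteration 2/3 --
  FD 8: (11.435,13.435) -> (17.092,19.092) [heading=45, draw]
  PU: pen up
  FD 11: (17.092,19.092) -> (24.87,26.87) [heading=45, move]
  REPEAT 4 [
    -- iteration 1/4 --
    RT 90: heading 45 -> 315
    PD: pen down
    FD 5: (24.87,26.87) -> (28.406,23.335) [heading=315, draw]
    -- iteration 2/4 --
    RT 90: heading 315 -> 225
    PD: pen down
    FD 5: (28.406,23.335) -> (24.87,19.799) [heading=225, draw]
    -- iteration 3/4 --
    RT 90: heading 225 -> 135
    PD: pen down
    FD 5: (24.87,19.799) -> (21.335,23.335) [heading=135, draw]
    -- iteration 4/4 --
    RT 90: heading 135 -> 45
    PD: pen down
    FD 5: (21.335,23.335) -> (24.87,26.87) [heading=45, draw]
  ]
  -- iteration 3/3 --
  FD 8: (24.87,26.87) -> (30.527,32.527) [heading=45, draw]
  PU: pen up
  FD 11: (30.527,32.527) -> (38.305,40.305) [heading=45, move]
  REPEAT 4 [
    -- iteration 1/4 --
    RT 90: heading 45 -> 315
    PD: pen down
    FD 5: (38.305,40.305) -> (41.841,36.77) [heading=315, draw]
    -- iteration 2/4 --
    RT 90: heading 315 -> 225
    PD: pen down
    FD 5: (41.841,36.77) -> (38.305,33.234) [heading=225, draw]
    -- iteration 3/4 --
    RT 90: heading 225 -> 135
    PD: pen down
    FD 5: (38.305,33.234) -> (34.77,36.77) [heading=135, draw]
    -- iteration 4/4 --
    RT 90: heading 135 -> 45
    PD: pen down
    FD 5: (34.77,36.77) -> (38.305,40.305) [heading=45, draw]
  ]
]
RT 180: heading 45 -> 225
Final: pos=(38.305,40.305), heading=225, 15 segment(s) drawn

Segment lengths:
  seg 1: (-2,0) -> (3.657,5.657), length = 8
  seg 2: (11.435,13.435) -> (14.971,9.899), length = 5
  seg 3: (14.971,9.899) -> (11.435,6.364), length = 5
  seg 4: (11.435,6.364) -> (7.899,9.899), length = 5
  seg 5: (7.899,9.899) -> (11.435,13.435), length = 5
  seg 6: (11.435,13.435) -> (17.092,19.092), length = 8
  seg 7: (24.87,26.87) -> (28.406,23.335), length = 5
  seg 8: (28.406,23.335) -> (24.87,19.799), length = 5
  seg 9: (24.87,19.799) -> (21.335,23.335), length = 5
  seg 10: (21.335,23.335) -> (24.87,26.87), length = 5
  seg 11: (24.87,26.87) -> (30.527,32.527), length = 8
  seg 12: (38.305,40.305) -> (41.841,36.77), length = 5
  seg 13: (41.841,36.77) -> (38.305,33.234), length = 5
  seg 14: (38.305,33.234) -> (34.77,36.77), length = 5
  seg 15: (34.77,36.77) -> (38.305,40.305), length = 5
Total = 84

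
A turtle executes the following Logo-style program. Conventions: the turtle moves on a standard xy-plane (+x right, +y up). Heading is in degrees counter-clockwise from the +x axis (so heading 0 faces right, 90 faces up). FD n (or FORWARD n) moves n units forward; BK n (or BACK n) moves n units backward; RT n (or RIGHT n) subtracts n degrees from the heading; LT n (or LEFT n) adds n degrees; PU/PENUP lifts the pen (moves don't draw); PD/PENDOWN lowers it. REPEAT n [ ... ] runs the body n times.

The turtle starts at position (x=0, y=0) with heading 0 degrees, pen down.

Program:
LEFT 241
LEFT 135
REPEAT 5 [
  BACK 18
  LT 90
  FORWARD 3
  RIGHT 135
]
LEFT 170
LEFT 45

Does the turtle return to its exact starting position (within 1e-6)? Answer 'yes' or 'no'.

Answer: no

Derivation:
Executing turtle program step by step:
Start: pos=(0,0), heading=0, pen down
LT 241: heading 0 -> 241
LT 135: heading 241 -> 16
REPEAT 5 [
  -- iteration 1/5 --
  BK 18: (0,0) -> (-17.303,-4.961) [heading=16, draw]
  LT 90: heading 16 -> 106
  FD 3: (-17.303,-4.961) -> (-18.13,-2.078) [heading=106, draw]
  RT 135: heading 106 -> 331
  -- iteration 2/5 --
  BK 18: (-18.13,-2.078) -> (-33.873,6.649) [heading=331, draw]
  LT 90: heading 331 -> 61
  FD 3: (-33.873,6.649) -> (-32.418,9.273) [heading=61, draw]
  RT 135: heading 61 -> 286
  -- iteration 3/5 --
  BK 18: (-32.418,9.273) -> (-37.38,26.575) [heading=286, draw]
  LT 90: heading 286 -> 16
  FD 3: (-37.38,26.575) -> (-34.496,27.402) [heading=16, draw]
  RT 135: heading 16 -> 241
  -- iteration 4/5 --
  BK 18: (-34.496,27.402) -> (-25.769,43.146) [heading=241, draw]
  LT 90: heading 241 -> 331
  FD 3: (-25.769,43.146) -> (-23.146,41.691) [heading=331, draw]
  RT 135: heading 331 -> 196
  -- iteration 5/5 --
  BK 18: (-23.146,41.691) -> (-5.843,46.653) [heading=196, draw]
  LT 90: heading 196 -> 286
  FD 3: (-5.843,46.653) -> (-5.016,43.769) [heading=286, draw]
  RT 135: heading 286 -> 151
]
LT 170: heading 151 -> 321
LT 45: heading 321 -> 6
Final: pos=(-5.016,43.769), heading=6, 10 segment(s) drawn

Start position: (0, 0)
Final position: (-5.016, 43.769)
Distance = 44.055; >= 1e-6 -> NOT closed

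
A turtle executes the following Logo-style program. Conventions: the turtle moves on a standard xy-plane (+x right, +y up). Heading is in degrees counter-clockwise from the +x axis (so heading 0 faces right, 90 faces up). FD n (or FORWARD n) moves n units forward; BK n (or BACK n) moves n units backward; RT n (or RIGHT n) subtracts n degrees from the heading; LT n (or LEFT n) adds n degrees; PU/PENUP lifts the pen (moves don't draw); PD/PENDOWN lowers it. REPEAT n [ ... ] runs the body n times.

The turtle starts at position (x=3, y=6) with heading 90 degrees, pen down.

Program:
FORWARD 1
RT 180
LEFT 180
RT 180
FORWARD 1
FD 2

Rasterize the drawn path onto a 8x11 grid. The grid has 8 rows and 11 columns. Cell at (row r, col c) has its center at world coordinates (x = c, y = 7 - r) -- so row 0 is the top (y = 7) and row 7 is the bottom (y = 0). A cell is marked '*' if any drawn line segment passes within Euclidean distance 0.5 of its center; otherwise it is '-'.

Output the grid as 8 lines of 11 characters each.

Answer: ---*-------
---*-------
---*-------
---*-------
-----------
-----------
-----------
-----------

Derivation:
Segment 0: (3,6) -> (3,7)
Segment 1: (3,7) -> (3,6)
Segment 2: (3,6) -> (3,4)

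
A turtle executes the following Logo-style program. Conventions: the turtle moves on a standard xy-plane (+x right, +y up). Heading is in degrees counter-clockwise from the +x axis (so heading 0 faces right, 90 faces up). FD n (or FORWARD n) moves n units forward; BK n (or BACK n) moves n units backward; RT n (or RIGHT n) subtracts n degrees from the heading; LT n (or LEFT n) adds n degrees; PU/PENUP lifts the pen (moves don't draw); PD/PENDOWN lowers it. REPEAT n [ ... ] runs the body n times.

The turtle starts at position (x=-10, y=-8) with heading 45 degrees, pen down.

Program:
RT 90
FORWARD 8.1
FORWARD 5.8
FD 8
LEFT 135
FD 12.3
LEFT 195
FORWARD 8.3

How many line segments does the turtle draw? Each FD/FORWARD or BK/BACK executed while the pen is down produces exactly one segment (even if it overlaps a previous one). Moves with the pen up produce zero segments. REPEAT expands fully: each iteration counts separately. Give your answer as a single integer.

Answer: 5

Derivation:
Executing turtle program step by step:
Start: pos=(-10,-8), heading=45, pen down
RT 90: heading 45 -> 315
FD 8.1: (-10,-8) -> (-4.272,-13.728) [heading=315, draw]
FD 5.8: (-4.272,-13.728) -> (-0.171,-17.829) [heading=315, draw]
FD 8: (-0.171,-17.829) -> (5.486,-23.486) [heading=315, draw]
LT 135: heading 315 -> 90
FD 12.3: (5.486,-23.486) -> (5.486,-11.186) [heading=90, draw]
LT 195: heading 90 -> 285
FD 8.3: (5.486,-11.186) -> (7.634,-19.203) [heading=285, draw]
Final: pos=(7.634,-19.203), heading=285, 5 segment(s) drawn
Segments drawn: 5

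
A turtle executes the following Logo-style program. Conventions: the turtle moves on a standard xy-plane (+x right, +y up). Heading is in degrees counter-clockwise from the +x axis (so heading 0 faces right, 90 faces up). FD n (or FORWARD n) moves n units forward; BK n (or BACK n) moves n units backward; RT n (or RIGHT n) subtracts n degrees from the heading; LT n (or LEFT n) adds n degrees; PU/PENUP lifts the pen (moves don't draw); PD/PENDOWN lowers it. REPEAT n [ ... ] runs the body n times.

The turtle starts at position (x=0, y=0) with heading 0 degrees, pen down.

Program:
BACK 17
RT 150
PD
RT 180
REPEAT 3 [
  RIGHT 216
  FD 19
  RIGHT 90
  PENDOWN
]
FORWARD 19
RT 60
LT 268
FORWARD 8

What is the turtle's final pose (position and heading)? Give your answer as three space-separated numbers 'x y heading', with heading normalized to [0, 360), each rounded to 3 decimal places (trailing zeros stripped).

Answer: -57.116 -29.527 40

Derivation:
Executing turtle program step by step:
Start: pos=(0,0), heading=0, pen down
BK 17: (0,0) -> (-17,0) [heading=0, draw]
RT 150: heading 0 -> 210
PD: pen down
RT 180: heading 210 -> 30
REPEAT 3 [
  -- iteration 1/3 --
  RT 216: heading 30 -> 174
  FD 19: (-17,0) -> (-35.896,1.986) [heading=174, draw]
  RT 90: heading 174 -> 84
  PD: pen down
  -- iteration 2/3 --
  RT 216: heading 84 -> 228
  FD 19: (-35.896,1.986) -> (-48.609,-12.134) [heading=228, draw]
  RT 90: heading 228 -> 138
  PD: pen down
  -- iteration 3/3 --
  RT 216: heading 138 -> 282
  FD 19: (-48.609,-12.134) -> (-44.659,-30.719) [heading=282, draw]
  RT 90: heading 282 -> 192
  PD: pen down
]
FD 19: (-44.659,-30.719) -> (-63.244,-34.669) [heading=192, draw]
RT 60: heading 192 -> 132
LT 268: heading 132 -> 40
FD 8: (-63.244,-34.669) -> (-57.116,-29.527) [heading=40, draw]
Final: pos=(-57.116,-29.527), heading=40, 6 segment(s) drawn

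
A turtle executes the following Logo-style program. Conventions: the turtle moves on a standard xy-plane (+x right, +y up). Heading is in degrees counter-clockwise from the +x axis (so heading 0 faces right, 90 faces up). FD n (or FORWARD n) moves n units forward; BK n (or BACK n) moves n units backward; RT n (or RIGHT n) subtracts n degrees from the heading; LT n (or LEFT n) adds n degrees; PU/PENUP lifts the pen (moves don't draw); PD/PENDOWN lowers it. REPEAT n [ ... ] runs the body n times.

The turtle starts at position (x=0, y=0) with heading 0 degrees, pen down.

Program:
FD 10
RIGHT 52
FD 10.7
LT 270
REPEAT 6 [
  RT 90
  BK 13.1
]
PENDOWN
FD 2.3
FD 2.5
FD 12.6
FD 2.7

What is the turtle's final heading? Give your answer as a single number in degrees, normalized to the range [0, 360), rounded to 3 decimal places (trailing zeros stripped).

Executing turtle program step by step:
Start: pos=(0,0), heading=0, pen down
FD 10: (0,0) -> (10,0) [heading=0, draw]
RT 52: heading 0 -> 308
FD 10.7: (10,0) -> (16.588,-8.432) [heading=308, draw]
LT 270: heading 308 -> 218
REPEAT 6 [
  -- iteration 1/6 --
  RT 90: heading 218 -> 128
  BK 13.1: (16.588,-8.432) -> (24.653,-18.755) [heading=128, draw]
  -- iteration 2/6 --
  RT 90: heading 128 -> 38
  BK 13.1: (24.653,-18.755) -> (14.33,-26.82) [heading=38, draw]
  -- iteration 3/6 --
  RT 90: heading 38 -> 308
  BK 13.1: (14.33,-26.82) -> (6.265,-16.497) [heading=308, draw]
  -- iteration 4/6 --
  RT 90: heading 308 -> 218
  BK 13.1: (6.265,-16.497) -> (16.588,-8.432) [heading=218, draw]
  -- iteration 5/6 --
  RT 90: heading 218 -> 128
  BK 13.1: (16.588,-8.432) -> (24.653,-18.755) [heading=128, draw]
  -- iteration 6/6 --
  RT 90: heading 128 -> 38
  BK 13.1: (24.653,-18.755) -> (14.33,-26.82) [heading=38, draw]
]
PD: pen down
FD 2.3: (14.33,-26.82) -> (16.142,-25.404) [heading=38, draw]
FD 2.5: (16.142,-25.404) -> (18.112,-23.865) [heading=38, draw]
FD 12.6: (18.112,-23.865) -> (28.041,-16.107) [heading=38, draw]
FD 2.7: (28.041,-16.107) -> (30.169,-14.445) [heading=38, draw]
Final: pos=(30.169,-14.445), heading=38, 12 segment(s) drawn

Answer: 38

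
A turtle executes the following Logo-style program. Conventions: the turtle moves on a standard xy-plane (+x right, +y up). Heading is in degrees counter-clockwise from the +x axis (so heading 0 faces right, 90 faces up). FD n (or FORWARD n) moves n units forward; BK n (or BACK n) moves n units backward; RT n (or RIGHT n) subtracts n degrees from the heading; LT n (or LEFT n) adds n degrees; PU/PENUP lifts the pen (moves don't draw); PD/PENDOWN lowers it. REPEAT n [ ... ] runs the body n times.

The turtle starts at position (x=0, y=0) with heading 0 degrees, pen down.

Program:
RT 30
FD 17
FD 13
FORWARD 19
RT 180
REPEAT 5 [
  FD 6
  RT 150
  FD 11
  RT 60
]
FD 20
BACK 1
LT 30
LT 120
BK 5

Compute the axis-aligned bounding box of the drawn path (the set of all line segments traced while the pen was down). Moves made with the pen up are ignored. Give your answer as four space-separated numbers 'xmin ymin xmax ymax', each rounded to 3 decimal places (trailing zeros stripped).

Executing turtle program step by step:
Start: pos=(0,0), heading=0, pen down
RT 30: heading 0 -> 330
FD 17: (0,0) -> (14.722,-8.5) [heading=330, draw]
FD 13: (14.722,-8.5) -> (25.981,-15) [heading=330, draw]
FD 19: (25.981,-15) -> (42.435,-24.5) [heading=330, draw]
RT 180: heading 330 -> 150
REPEAT 5 [
  -- iteration 1/5 --
  FD 6: (42.435,-24.5) -> (37.239,-21.5) [heading=150, draw]
  RT 150: heading 150 -> 0
  FD 11: (37.239,-21.5) -> (48.239,-21.5) [heading=0, draw]
  RT 60: heading 0 -> 300
  -- iteration 2/5 --
  FD 6: (48.239,-21.5) -> (51.239,-26.696) [heading=300, draw]
  RT 150: heading 300 -> 150
  FD 11: (51.239,-26.696) -> (41.713,-21.196) [heading=150, draw]
  RT 60: heading 150 -> 90
  -- iteration 3/5 --
  FD 6: (41.713,-21.196) -> (41.713,-15.196) [heading=90, draw]
  RT 150: heading 90 -> 300
  FD 11: (41.713,-15.196) -> (47.213,-24.722) [heading=300, draw]
  RT 60: heading 300 -> 240
  -- iteration 4/5 --
  FD 6: (47.213,-24.722) -> (44.213,-29.919) [heading=240, draw]
  RT 150: heading 240 -> 90
  FD 11: (44.213,-29.919) -> (44.213,-18.919) [heading=90, draw]
  RT 60: heading 90 -> 30
  -- iteration 5/5 --
  FD 6: (44.213,-18.919) -> (49.409,-15.919) [heading=30, draw]
  RT 150: heading 30 -> 240
  FD 11: (49.409,-15.919) -> (43.909,-25.445) [heading=240, draw]
  RT 60: heading 240 -> 180
]
FD 20: (43.909,-25.445) -> (23.909,-25.445) [heading=180, draw]
BK 1: (23.909,-25.445) -> (24.909,-25.445) [heading=180, draw]
LT 30: heading 180 -> 210
LT 120: heading 210 -> 330
BK 5: (24.909,-25.445) -> (20.579,-22.945) [heading=330, draw]
Final: pos=(20.579,-22.945), heading=330, 16 segment(s) drawn

Segment endpoints: x in {0, 14.722, 20.579, 23.909, 24.909, 25.981, 37.239, 41.713, 42.435, 43.909, 44.213, 44.213, 47.213, 48.239, 49.409, 51.239}, y in {-29.919, -26.696, -25.445, -25.445, -24.722, -24.5, -22.945, -21.5, -21.5, -21.196, -18.919, -15.919, -15.196, -15, -8.5, 0}
xmin=0, ymin=-29.919, xmax=51.239, ymax=0

Answer: 0 -29.919 51.239 0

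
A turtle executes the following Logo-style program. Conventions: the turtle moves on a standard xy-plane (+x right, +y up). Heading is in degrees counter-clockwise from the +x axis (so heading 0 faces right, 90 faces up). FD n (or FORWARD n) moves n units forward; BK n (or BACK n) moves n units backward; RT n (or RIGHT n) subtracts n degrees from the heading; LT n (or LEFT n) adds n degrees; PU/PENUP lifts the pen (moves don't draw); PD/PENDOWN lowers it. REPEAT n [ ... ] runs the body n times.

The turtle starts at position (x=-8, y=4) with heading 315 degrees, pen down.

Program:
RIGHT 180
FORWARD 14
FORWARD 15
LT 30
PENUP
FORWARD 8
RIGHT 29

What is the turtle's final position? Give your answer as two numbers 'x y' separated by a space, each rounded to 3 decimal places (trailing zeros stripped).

Executing turtle program step by step:
Start: pos=(-8,4), heading=315, pen down
RT 180: heading 315 -> 135
FD 14: (-8,4) -> (-17.899,13.899) [heading=135, draw]
FD 15: (-17.899,13.899) -> (-28.506,24.506) [heading=135, draw]
LT 30: heading 135 -> 165
PU: pen up
FD 8: (-28.506,24.506) -> (-36.234,26.577) [heading=165, move]
RT 29: heading 165 -> 136
Final: pos=(-36.234,26.577), heading=136, 2 segment(s) drawn

Answer: -36.234 26.577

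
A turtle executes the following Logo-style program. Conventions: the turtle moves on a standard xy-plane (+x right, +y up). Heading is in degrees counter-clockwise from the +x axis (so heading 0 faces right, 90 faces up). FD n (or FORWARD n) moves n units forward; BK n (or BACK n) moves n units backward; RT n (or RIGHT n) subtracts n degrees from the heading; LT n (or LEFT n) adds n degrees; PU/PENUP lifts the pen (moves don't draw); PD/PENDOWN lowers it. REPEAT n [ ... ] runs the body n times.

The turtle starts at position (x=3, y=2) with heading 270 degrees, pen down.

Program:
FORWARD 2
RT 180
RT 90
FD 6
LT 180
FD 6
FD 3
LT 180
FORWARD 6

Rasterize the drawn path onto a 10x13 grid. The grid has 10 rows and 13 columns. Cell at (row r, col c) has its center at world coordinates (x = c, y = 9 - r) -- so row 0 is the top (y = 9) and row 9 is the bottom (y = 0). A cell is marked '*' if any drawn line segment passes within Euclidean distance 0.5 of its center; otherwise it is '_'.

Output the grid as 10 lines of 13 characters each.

Segment 0: (3,2) -> (3,0)
Segment 1: (3,0) -> (9,0)
Segment 2: (9,0) -> (3,0)
Segment 3: (3,0) -> (0,0)
Segment 4: (0,0) -> (6,-0)

Answer: _____________
_____________
_____________
_____________
_____________
_____________
_____________
___*_________
___*_________
**********___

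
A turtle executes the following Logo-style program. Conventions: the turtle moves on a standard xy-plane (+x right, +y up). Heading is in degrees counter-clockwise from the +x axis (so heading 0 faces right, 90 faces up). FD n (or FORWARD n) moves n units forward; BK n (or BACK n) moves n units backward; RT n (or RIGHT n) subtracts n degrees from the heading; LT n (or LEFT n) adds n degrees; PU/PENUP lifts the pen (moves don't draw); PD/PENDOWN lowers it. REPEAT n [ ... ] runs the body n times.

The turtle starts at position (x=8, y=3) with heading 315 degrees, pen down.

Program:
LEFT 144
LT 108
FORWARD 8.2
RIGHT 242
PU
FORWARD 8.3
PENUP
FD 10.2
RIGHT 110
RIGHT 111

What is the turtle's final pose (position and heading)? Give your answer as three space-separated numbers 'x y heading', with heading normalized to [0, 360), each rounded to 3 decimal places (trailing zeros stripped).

Executing turtle program step by step:
Start: pos=(8,3), heading=315, pen down
LT 144: heading 315 -> 99
LT 108: heading 99 -> 207
FD 8.2: (8,3) -> (0.694,-0.723) [heading=207, draw]
RT 242: heading 207 -> 325
PU: pen up
FD 8.3: (0.694,-0.723) -> (7.493,-5.483) [heading=325, move]
PU: pen up
FD 10.2: (7.493,-5.483) -> (15.848,-11.334) [heading=325, move]
RT 110: heading 325 -> 215
RT 111: heading 215 -> 104
Final: pos=(15.848,-11.334), heading=104, 1 segment(s) drawn

Answer: 15.848 -11.334 104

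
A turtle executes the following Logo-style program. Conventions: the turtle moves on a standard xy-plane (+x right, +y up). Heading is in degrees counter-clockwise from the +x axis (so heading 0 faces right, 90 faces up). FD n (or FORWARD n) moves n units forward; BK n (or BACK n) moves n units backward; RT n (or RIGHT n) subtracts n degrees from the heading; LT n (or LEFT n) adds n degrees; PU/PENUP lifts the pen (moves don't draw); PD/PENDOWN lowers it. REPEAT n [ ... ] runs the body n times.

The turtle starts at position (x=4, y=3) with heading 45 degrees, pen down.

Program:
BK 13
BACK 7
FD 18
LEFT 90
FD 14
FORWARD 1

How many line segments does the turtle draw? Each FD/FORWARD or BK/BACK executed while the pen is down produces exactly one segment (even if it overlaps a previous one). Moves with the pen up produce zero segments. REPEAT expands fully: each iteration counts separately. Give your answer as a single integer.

Answer: 5

Derivation:
Executing turtle program step by step:
Start: pos=(4,3), heading=45, pen down
BK 13: (4,3) -> (-5.192,-6.192) [heading=45, draw]
BK 7: (-5.192,-6.192) -> (-10.142,-11.142) [heading=45, draw]
FD 18: (-10.142,-11.142) -> (2.586,1.586) [heading=45, draw]
LT 90: heading 45 -> 135
FD 14: (2.586,1.586) -> (-7.314,11.485) [heading=135, draw]
FD 1: (-7.314,11.485) -> (-8.021,12.192) [heading=135, draw]
Final: pos=(-8.021,12.192), heading=135, 5 segment(s) drawn
Segments drawn: 5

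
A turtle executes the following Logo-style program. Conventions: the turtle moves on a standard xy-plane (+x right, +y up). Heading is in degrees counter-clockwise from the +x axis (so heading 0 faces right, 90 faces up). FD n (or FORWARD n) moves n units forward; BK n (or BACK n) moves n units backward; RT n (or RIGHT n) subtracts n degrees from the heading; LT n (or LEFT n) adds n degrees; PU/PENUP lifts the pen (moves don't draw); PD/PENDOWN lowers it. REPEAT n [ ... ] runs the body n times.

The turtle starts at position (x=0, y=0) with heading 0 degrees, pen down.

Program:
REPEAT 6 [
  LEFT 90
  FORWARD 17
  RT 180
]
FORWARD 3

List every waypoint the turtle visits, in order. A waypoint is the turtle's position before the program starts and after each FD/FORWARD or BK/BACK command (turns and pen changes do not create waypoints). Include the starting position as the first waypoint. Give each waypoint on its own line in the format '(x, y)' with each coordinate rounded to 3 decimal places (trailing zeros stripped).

Executing turtle program step by step:
Start: pos=(0,0), heading=0, pen down
REPEAT 6 [
  -- iteration 1/6 --
  LT 90: heading 0 -> 90
  FD 17: (0,0) -> (0,17) [heading=90, draw]
  RT 180: heading 90 -> 270
  -- iteration 2/6 --
  LT 90: heading 270 -> 0
  FD 17: (0,17) -> (17,17) [heading=0, draw]
  RT 180: heading 0 -> 180
  -- iteration 3/6 --
  LT 90: heading 180 -> 270
  FD 17: (17,17) -> (17,0) [heading=270, draw]
  RT 180: heading 270 -> 90
  -- iteration 4/6 --
  LT 90: heading 90 -> 180
  FD 17: (17,0) -> (0,0) [heading=180, draw]
  RT 180: heading 180 -> 0
  -- iteration 5/6 --
  LT 90: heading 0 -> 90
  FD 17: (0,0) -> (0,17) [heading=90, draw]
  RT 180: heading 90 -> 270
  -- iteration 6/6 --
  LT 90: heading 270 -> 0
  FD 17: (0,17) -> (17,17) [heading=0, draw]
  RT 180: heading 0 -> 180
]
FD 3: (17,17) -> (14,17) [heading=180, draw]
Final: pos=(14,17), heading=180, 7 segment(s) drawn
Waypoints (8 total):
(0, 0)
(0, 17)
(17, 17)
(17, 0)
(0, 0)
(0, 17)
(17, 17)
(14, 17)

Answer: (0, 0)
(0, 17)
(17, 17)
(17, 0)
(0, 0)
(0, 17)
(17, 17)
(14, 17)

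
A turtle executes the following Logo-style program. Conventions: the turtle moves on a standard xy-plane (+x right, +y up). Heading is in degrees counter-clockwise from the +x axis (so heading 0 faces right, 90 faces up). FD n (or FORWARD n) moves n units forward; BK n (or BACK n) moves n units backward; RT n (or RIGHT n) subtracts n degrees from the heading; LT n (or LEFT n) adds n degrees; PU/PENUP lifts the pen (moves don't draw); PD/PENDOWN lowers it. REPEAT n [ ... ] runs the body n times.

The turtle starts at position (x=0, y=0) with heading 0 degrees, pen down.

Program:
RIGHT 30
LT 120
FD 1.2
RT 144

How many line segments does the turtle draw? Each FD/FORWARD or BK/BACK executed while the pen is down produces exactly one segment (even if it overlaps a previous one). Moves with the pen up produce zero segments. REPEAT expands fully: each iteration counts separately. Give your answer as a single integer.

Answer: 1

Derivation:
Executing turtle program step by step:
Start: pos=(0,0), heading=0, pen down
RT 30: heading 0 -> 330
LT 120: heading 330 -> 90
FD 1.2: (0,0) -> (0,1.2) [heading=90, draw]
RT 144: heading 90 -> 306
Final: pos=(0,1.2), heading=306, 1 segment(s) drawn
Segments drawn: 1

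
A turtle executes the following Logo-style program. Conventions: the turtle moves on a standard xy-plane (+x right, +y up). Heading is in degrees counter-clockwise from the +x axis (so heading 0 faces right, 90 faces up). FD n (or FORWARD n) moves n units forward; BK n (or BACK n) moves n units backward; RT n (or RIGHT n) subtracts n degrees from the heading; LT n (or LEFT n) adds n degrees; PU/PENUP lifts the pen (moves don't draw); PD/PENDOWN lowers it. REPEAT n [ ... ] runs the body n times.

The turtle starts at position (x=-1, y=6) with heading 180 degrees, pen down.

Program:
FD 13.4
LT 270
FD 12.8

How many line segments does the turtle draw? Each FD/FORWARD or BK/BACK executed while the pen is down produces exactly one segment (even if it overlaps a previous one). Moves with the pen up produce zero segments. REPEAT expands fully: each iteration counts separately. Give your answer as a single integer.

Answer: 2

Derivation:
Executing turtle program step by step:
Start: pos=(-1,6), heading=180, pen down
FD 13.4: (-1,6) -> (-14.4,6) [heading=180, draw]
LT 270: heading 180 -> 90
FD 12.8: (-14.4,6) -> (-14.4,18.8) [heading=90, draw]
Final: pos=(-14.4,18.8), heading=90, 2 segment(s) drawn
Segments drawn: 2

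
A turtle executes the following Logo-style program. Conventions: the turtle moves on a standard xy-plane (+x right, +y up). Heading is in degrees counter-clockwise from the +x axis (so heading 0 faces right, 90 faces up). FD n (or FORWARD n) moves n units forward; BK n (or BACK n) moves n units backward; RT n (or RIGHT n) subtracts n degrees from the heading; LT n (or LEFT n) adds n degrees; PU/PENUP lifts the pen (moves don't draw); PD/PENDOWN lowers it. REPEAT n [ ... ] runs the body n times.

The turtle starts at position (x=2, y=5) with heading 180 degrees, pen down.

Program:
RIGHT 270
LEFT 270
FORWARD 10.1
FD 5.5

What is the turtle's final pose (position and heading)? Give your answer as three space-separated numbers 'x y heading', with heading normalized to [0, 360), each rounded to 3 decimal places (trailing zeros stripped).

Answer: -13.6 5 180

Derivation:
Executing turtle program step by step:
Start: pos=(2,5), heading=180, pen down
RT 270: heading 180 -> 270
LT 270: heading 270 -> 180
FD 10.1: (2,5) -> (-8.1,5) [heading=180, draw]
FD 5.5: (-8.1,5) -> (-13.6,5) [heading=180, draw]
Final: pos=(-13.6,5), heading=180, 2 segment(s) drawn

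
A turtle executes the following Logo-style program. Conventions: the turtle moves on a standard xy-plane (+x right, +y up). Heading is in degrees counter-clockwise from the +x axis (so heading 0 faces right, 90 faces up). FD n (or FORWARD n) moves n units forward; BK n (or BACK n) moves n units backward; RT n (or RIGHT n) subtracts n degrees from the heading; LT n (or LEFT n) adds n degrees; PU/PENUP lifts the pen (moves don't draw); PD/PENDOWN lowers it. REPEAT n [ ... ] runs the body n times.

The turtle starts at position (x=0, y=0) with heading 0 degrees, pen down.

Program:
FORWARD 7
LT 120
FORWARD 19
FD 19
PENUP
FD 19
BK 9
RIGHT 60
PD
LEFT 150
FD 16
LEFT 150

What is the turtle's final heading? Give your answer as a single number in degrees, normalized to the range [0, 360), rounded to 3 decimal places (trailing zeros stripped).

Answer: 0

Derivation:
Executing turtle program step by step:
Start: pos=(0,0), heading=0, pen down
FD 7: (0,0) -> (7,0) [heading=0, draw]
LT 120: heading 0 -> 120
FD 19: (7,0) -> (-2.5,16.454) [heading=120, draw]
FD 19: (-2.5,16.454) -> (-12,32.909) [heading=120, draw]
PU: pen up
FD 19: (-12,32.909) -> (-21.5,49.363) [heading=120, move]
BK 9: (-21.5,49.363) -> (-17,41.569) [heading=120, move]
RT 60: heading 120 -> 60
PD: pen down
LT 150: heading 60 -> 210
FD 16: (-17,41.569) -> (-30.856,33.569) [heading=210, draw]
LT 150: heading 210 -> 0
Final: pos=(-30.856,33.569), heading=0, 4 segment(s) drawn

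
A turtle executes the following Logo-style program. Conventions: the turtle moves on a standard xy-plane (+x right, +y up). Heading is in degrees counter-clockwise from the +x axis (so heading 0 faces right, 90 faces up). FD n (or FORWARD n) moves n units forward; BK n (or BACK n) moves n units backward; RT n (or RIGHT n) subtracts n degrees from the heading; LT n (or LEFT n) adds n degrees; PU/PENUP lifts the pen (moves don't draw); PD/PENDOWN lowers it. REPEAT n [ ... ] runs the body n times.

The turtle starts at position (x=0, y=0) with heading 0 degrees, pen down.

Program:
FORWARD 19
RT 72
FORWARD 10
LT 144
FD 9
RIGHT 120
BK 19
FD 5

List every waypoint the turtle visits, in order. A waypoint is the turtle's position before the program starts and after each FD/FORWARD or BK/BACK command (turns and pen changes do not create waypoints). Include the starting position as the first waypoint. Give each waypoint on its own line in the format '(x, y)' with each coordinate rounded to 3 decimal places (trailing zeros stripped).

Answer: (0, 0)
(19, 0)
(22.09, -9.511)
(24.871, -0.951)
(12.158, 13.169)
(15.503, 9.453)

Derivation:
Executing turtle program step by step:
Start: pos=(0,0), heading=0, pen down
FD 19: (0,0) -> (19,0) [heading=0, draw]
RT 72: heading 0 -> 288
FD 10: (19,0) -> (22.09,-9.511) [heading=288, draw]
LT 144: heading 288 -> 72
FD 9: (22.09,-9.511) -> (24.871,-0.951) [heading=72, draw]
RT 120: heading 72 -> 312
BK 19: (24.871,-0.951) -> (12.158,13.169) [heading=312, draw]
FD 5: (12.158,13.169) -> (15.503,9.453) [heading=312, draw]
Final: pos=(15.503,9.453), heading=312, 5 segment(s) drawn
Waypoints (6 total):
(0, 0)
(19, 0)
(22.09, -9.511)
(24.871, -0.951)
(12.158, 13.169)
(15.503, 9.453)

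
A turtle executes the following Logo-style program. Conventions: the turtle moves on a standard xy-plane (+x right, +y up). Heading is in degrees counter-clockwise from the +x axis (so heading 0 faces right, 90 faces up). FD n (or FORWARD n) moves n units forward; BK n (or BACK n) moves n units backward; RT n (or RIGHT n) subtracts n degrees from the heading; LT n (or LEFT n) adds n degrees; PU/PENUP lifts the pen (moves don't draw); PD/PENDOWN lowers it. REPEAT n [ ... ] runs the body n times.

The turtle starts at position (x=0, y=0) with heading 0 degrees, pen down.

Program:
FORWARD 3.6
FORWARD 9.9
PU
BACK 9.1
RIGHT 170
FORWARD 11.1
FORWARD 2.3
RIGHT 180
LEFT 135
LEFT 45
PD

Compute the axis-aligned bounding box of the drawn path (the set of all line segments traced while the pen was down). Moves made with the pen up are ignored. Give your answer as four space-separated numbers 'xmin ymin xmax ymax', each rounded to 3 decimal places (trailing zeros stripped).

Answer: 0 0 13.5 0

Derivation:
Executing turtle program step by step:
Start: pos=(0,0), heading=0, pen down
FD 3.6: (0,0) -> (3.6,0) [heading=0, draw]
FD 9.9: (3.6,0) -> (13.5,0) [heading=0, draw]
PU: pen up
BK 9.1: (13.5,0) -> (4.4,0) [heading=0, move]
RT 170: heading 0 -> 190
FD 11.1: (4.4,0) -> (-6.531,-1.927) [heading=190, move]
FD 2.3: (-6.531,-1.927) -> (-8.796,-2.327) [heading=190, move]
RT 180: heading 190 -> 10
LT 135: heading 10 -> 145
LT 45: heading 145 -> 190
PD: pen down
Final: pos=(-8.796,-2.327), heading=190, 2 segment(s) drawn

Segment endpoints: x in {0, 3.6, 13.5}, y in {0}
xmin=0, ymin=0, xmax=13.5, ymax=0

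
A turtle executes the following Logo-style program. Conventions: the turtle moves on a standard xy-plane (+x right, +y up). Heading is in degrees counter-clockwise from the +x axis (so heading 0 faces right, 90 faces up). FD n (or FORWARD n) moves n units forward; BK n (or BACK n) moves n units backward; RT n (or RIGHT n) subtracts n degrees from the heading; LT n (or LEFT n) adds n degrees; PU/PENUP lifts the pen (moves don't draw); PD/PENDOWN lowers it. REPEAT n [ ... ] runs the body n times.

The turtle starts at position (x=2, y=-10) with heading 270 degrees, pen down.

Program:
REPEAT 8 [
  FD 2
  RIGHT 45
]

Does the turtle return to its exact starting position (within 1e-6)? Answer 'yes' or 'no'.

Answer: yes

Derivation:
Executing turtle program step by step:
Start: pos=(2,-10), heading=270, pen down
REPEAT 8 [
  -- iteration 1/8 --
  FD 2: (2,-10) -> (2,-12) [heading=270, draw]
  RT 45: heading 270 -> 225
  -- iteration 2/8 --
  FD 2: (2,-12) -> (0.586,-13.414) [heading=225, draw]
  RT 45: heading 225 -> 180
  -- iteration 3/8 --
  FD 2: (0.586,-13.414) -> (-1.414,-13.414) [heading=180, draw]
  RT 45: heading 180 -> 135
  -- iteration 4/8 --
  FD 2: (-1.414,-13.414) -> (-2.828,-12) [heading=135, draw]
  RT 45: heading 135 -> 90
  -- iteration 5/8 --
  FD 2: (-2.828,-12) -> (-2.828,-10) [heading=90, draw]
  RT 45: heading 90 -> 45
  -- iteration 6/8 --
  FD 2: (-2.828,-10) -> (-1.414,-8.586) [heading=45, draw]
  RT 45: heading 45 -> 0
  -- iteration 7/8 --
  FD 2: (-1.414,-8.586) -> (0.586,-8.586) [heading=0, draw]
  RT 45: heading 0 -> 315
  -- iteration 8/8 --
  FD 2: (0.586,-8.586) -> (2,-10) [heading=315, draw]
  RT 45: heading 315 -> 270
]
Final: pos=(2,-10), heading=270, 8 segment(s) drawn

Start position: (2, -10)
Final position: (2, -10)
Distance = 0; < 1e-6 -> CLOSED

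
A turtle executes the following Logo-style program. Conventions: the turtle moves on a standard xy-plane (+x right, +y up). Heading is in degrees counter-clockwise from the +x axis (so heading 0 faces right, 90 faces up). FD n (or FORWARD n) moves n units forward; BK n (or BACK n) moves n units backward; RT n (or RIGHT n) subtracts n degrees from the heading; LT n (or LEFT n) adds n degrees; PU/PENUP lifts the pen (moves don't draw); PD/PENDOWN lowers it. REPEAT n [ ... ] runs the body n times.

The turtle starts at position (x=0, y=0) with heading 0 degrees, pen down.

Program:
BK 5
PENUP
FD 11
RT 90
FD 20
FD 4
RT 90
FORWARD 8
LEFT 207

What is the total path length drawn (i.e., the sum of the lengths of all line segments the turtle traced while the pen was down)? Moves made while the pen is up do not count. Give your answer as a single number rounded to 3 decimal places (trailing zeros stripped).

Executing turtle program step by step:
Start: pos=(0,0), heading=0, pen down
BK 5: (0,0) -> (-5,0) [heading=0, draw]
PU: pen up
FD 11: (-5,0) -> (6,0) [heading=0, move]
RT 90: heading 0 -> 270
FD 20: (6,0) -> (6,-20) [heading=270, move]
FD 4: (6,-20) -> (6,-24) [heading=270, move]
RT 90: heading 270 -> 180
FD 8: (6,-24) -> (-2,-24) [heading=180, move]
LT 207: heading 180 -> 27
Final: pos=(-2,-24), heading=27, 1 segment(s) drawn

Segment lengths:
  seg 1: (0,0) -> (-5,0), length = 5
Total = 5

Answer: 5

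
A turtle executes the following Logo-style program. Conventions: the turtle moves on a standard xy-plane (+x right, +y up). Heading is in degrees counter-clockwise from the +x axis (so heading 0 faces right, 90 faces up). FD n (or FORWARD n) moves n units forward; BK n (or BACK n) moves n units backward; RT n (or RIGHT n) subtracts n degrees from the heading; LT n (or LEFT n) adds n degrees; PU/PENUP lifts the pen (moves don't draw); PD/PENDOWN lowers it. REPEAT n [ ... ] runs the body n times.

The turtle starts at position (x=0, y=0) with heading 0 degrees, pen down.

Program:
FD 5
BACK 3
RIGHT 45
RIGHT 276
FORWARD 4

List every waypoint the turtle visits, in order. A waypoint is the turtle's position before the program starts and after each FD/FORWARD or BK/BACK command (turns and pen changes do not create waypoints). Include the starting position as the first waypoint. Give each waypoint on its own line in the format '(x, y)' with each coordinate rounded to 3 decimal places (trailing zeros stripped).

Answer: (0, 0)
(5, 0)
(2, 0)
(5.109, 2.517)

Derivation:
Executing turtle program step by step:
Start: pos=(0,0), heading=0, pen down
FD 5: (0,0) -> (5,0) [heading=0, draw]
BK 3: (5,0) -> (2,0) [heading=0, draw]
RT 45: heading 0 -> 315
RT 276: heading 315 -> 39
FD 4: (2,0) -> (5.109,2.517) [heading=39, draw]
Final: pos=(5.109,2.517), heading=39, 3 segment(s) drawn
Waypoints (4 total):
(0, 0)
(5, 0)
(2, 0)
(5.109, 2.517)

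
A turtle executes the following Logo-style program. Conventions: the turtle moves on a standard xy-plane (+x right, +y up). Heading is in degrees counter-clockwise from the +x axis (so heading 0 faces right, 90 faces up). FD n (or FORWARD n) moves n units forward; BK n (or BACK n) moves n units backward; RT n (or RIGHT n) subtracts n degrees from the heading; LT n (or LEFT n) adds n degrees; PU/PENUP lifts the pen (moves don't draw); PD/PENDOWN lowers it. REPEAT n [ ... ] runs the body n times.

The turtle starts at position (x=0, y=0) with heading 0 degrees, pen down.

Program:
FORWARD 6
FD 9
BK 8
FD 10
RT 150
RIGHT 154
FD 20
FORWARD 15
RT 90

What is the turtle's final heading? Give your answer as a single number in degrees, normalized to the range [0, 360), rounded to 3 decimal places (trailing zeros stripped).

Executing turtle program step by step:
Start: pos=(0,0), heading=0, pen down
FD 6: (0,0) -> (6,0) [heading=0, draw]
FD 9: (6,0) -> (15,0) [heading=0, draw]
BK 8: (15,0) -> (7,0) [heading=0, draw]
FD 10: (7,0) -> (17,0) [heading=0, draw]
RT 150: heading 0 -> 210
RT 154: heading 210 -> 56
FD 20: (17,0) -> (28.184,16.581) [heading=56, draw]
FD 15: (28.184,16.581) -> (36.572,29.016) [heading=56, draw]
RT 90: heading 56 -> 326
Final: pos=(36.572,29.016), heading=326, 6 segment(s) drawn

Answer: 326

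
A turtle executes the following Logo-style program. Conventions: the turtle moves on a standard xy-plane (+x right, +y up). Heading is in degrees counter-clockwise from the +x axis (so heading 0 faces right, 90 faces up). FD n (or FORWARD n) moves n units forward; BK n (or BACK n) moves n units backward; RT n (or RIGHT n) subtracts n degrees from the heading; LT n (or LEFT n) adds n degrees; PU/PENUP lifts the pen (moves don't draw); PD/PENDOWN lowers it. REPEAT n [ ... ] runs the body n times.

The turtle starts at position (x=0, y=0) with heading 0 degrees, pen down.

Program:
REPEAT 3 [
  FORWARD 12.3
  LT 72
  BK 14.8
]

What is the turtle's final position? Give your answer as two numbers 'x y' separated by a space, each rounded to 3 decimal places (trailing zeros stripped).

Answer: 25.523 4.852

Derivation:
Executing turtle program step by step:
Start: pos=(0,0), heading=0, pen down
REPEAT 3 [
  -- iteration 1/3 --
  FD 12.3: (0,0) -> (12.3,0) [heading=0, draw]
  LT 72: heading 0 -> 72
  BK 14.8: (12.3,0) -> (7.727,-14.076) [heading=72, draw]
  -- iteration 2/3 --
  FD 12.3: (7.727,-14.076) -> (11.527,-2.378) [heading=72, draw]
  LT 72: heading 72 -> 144
  BK 14.8: (11.527,-2.378) -> (23.501,-11.077) [heading=144, draw]
  -- iteration 3/3 --
  FD 12.3: (23.501,-11.077) -> (13.55,-3.847) [heading=144, draw]
  LT 72: heading 144 -> 216
  BK 14.8: (13.55,-3.847) -> (25.523,4.852) [heading=216, draw]
]
Final: pos=(25.523,4.852), heading=216, 6 segment(s) drawn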